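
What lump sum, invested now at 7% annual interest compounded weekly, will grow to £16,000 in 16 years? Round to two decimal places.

£5,224.41

Growth factor = (1 + 0.07/52)^832 ≈ 3.0625467152.
P = 16,000/3.0625467152 ≈ 5,224.4101.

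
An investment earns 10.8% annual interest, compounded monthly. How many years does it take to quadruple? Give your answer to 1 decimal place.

(1 + 0.009)^(12t) = 4.
12t = ln 4 / ln(1 + 0.009) ≈ 1.3863/0.00895974 ≈ 154.7248.
t ≈ 12.8937.

12.9 years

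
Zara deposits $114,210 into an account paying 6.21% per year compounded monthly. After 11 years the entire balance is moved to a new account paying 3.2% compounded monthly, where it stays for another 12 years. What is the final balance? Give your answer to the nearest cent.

Phase 1: 114,210·(1 + 0.005175)^132 ≈ 225,738.5367.
Phase 2: 225,738.5367·(1 + 0.032/12)^144 ≈ 331,247.6625.

$331,247.66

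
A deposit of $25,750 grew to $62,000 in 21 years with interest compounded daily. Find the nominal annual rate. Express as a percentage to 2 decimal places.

The 7665-period growth factor is 62,000/25,750 = 2.40777.
r/365 = 2.40777^(1/7665) − 1 ≈ 0.000114645, so r ≈ 365·0.000114645 = 4.18452%.

4.18%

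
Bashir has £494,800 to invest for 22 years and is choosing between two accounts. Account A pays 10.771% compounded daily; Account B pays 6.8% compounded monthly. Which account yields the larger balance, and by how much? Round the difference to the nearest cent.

A: (1 + 0.10771/365)^8030 ≈ 10.68959070023, so 494,800 × 10.68959070023 ≈ 5,289,209.4785.
B: (1 + 0.068/12)^264 ≈ 4.444988484625, so 494,800 × 4.444988484625 ≈ 2,199,380.3022.
Difference ≈ 3,089,829.1763 in favor of A.

Account A, by £3,089,829.18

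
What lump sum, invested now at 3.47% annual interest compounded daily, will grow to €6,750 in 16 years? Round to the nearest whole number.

Growth factor = (1 + 0.0347/365)^5840 ≈ 1.742243431.
P = 6,750/1.742243431 ≈ 3,874.3151.

€3,874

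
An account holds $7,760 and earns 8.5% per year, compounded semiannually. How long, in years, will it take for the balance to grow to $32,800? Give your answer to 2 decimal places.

17.32 years

We need (1 + 0.0425)^(2t) = 4.2268, so 2t = ln 4.2268 / ln 1.0425 ≈ 34.6321.
t ≈ 34.6321/2 = 17.3161 years.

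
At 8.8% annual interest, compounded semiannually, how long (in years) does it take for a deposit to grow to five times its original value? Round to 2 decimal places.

(1 + 0.044)^(2t) = 5.
2t = ln 5 / ln(1 + 0.044) ≈ 1.6094/0.0430595 ≈ 37.3771.
t ≈ 18.6885.

18.69 years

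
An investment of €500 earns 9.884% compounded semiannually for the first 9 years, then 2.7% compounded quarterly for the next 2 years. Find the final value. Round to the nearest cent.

Phase 1: 500·(1 + 0.04942)^18 ≈ 1,191.4013.
Phase 2: 1,191.4013·(1 + 0.00675)^8 ≈ 1,257.2776.

€1,257.28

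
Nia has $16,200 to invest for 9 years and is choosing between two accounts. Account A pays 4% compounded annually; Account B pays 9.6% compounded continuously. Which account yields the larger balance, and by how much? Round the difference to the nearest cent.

Account A growth factor: (1 + 0.04)^9 ≈ 1.4233118124; balance ≈ 23,057.6514.
Account B growth factor: e^(0.096·9) = e^0.864 ≈ 2.372632267; balance ≈ 38,436.6427.
Account B is larger by 15,378.9914.

Account B, by $15,378.99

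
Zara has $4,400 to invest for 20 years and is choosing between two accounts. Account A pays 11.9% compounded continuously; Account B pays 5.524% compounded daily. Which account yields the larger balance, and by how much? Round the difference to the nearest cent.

Account A growth factor: e^(0.119·20) = e^2.38 ≈ 10.804902864; balance ≈ 47,541.5726.
Account B growth factor: (1 + 0.05524/365)^7300 ≈ 3.0183683588; balance ≈ 13,280.8208.
Account A is larger by 34,260.7518.

Account A, by $34,260.75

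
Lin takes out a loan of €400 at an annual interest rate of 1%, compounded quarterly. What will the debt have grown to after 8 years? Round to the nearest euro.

€433

Periodic rate = 1%/4 = 0.0025; periods = 4·8 = 32.
A = 400·(1 + 0.0025)^32 ≈ 400·1.08317892 ≈ 433.2716.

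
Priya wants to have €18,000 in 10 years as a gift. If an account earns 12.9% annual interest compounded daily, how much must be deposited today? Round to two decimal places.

€4,956.00

Growth factor = (1 + 0.129/365)^3650 ≈ 3.6319587191.
P = 18,000/3.6319587191 ≈ 4,956.0035.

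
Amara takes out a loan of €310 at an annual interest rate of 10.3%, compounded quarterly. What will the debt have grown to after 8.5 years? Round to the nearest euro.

Growth factor = (1 + 0.02575)^34 ≈ 2.37362371.
A ≈ 310 × 2.37362371 ≈ 735.8234.

€736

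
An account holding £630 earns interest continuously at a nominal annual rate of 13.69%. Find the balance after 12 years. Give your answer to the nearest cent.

£3,256.86

A = P·e^(rt) = 630·e^(0.1369·12) = 630·e^1.6428.
e^1.6428 ≈ 5.169624214, so A ≈ 3,256.8633.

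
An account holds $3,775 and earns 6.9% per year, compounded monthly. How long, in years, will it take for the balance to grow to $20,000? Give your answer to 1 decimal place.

24.2 years

We need (1 + 0.00575)^(12t) = 5.298, so 12t = ln 5.298 / ln 1.00575 ≈ 290.8036.
t ≈ 290.8036/12 = 24.2336 years.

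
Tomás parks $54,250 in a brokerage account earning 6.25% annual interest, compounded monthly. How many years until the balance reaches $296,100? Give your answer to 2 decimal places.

(1 + 0.00520833)^(12t) = 296,100/54,250 = 5.4581.
12t·ln(1 + 0.00520833) = ln(5.4581); 12t = 1.6971/0.00519482 ≈ 326.6899.
t ≈ 27.2242 years.

27.22 years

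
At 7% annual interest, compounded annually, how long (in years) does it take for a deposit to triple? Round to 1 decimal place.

(1 + 0.07)^t = 3.
t = ln 3 / ln(1 + 0.07) ≈ 1.0986/0.0676586 ≈ 16.2376.

16.2 years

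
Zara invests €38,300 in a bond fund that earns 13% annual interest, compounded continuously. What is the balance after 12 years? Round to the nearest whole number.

A = P·e^(rt) = 38,300·e^(0.13·12) = 38,300·e^1.56.
e^1.56 ≈ 4.75882124514, so A ≈ 182,262.8537.

€182,263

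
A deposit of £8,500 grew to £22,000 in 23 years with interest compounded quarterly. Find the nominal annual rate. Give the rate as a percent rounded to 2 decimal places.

4.16%

The 92-period growth factor is 22,000/8,500 = 2.58824.
r/4 = 2.58824^(1/92) − 1 ≈ 0.0103903, so r ≈ 4·0.0103903 = 4.15612%.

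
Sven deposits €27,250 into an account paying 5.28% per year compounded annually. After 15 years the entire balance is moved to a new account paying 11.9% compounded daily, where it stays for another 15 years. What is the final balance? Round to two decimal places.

Phase 1: 27,250·(1 + 0.0528)^15 ≈ 58,959.6166.
Phase 2: 58,959.6166·(1 + 0.119/365)^5475 ≈ 351,272.3430.

€351,272.34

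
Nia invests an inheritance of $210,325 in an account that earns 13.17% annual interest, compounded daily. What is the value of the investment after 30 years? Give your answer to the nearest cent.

Growth factor = (1 + 0.1317/365)^10950 ≈ 51.950293527302.
A ≈ 210,325 × 51.950293527302 ≈ 10,926,445.4861.

$10,926,445.49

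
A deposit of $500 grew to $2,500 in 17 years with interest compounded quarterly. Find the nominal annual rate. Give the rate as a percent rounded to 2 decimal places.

9.58%

(1 + r/4)^68 = 2,500/500 = 5.
1 + r/4 = 5^(1/68) ≈ 1.023951, so r/4 ≈ 0.0239505.
r ≈ 4·0.0239505 = 9.58021%.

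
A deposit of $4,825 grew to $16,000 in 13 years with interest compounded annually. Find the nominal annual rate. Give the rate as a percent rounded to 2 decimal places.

9.66%

The 13-period growth factor is 16,000/4,825 = 3.31606.
r = 3.31606^(1/13) − 1 ≈ 0.0965991, i.e. 9.65991%.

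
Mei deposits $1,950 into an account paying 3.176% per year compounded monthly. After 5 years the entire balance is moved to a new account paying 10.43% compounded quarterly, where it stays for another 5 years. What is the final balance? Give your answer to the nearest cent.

$3,823.77

Phase 1: 1,950·(1 + 0.03176/12)^60 ≈ 2,285.1224.
Phase 2: 2,285.1224·(1 + 0.026075)^20 ≈ 3,823.7685.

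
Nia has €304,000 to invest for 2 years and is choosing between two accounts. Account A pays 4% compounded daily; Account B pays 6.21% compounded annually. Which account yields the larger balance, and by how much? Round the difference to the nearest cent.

Account B, by €13,611.32

A: (1 + 0.04/365)^730 ≈ 1.08328231938, so 304,000 × 1.08328231938 ≈ 329,317.8251.
B: (1 + 0.0621)^2 ≈ 1.12805641, so 304,000 × 1.12805641 ≈ 342,929.1486.
Difference ≈ 13,611.3235 in favor of B.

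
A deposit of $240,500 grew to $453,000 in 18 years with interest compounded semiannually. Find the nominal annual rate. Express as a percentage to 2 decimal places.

The 36-period growth factor is 453,000/240,500 = 1.88358.
r/2 = 1.88358^(1/36) − 1 ≈ 0.0177437, so r ≈ 2·0.0177437 = 3.54874%.

3.55%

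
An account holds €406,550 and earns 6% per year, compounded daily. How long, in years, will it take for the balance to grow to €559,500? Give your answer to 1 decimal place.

5.3 years

(1 + 0.000164384)^(365t) = 559,500/406,550 = 1.3762.
365t·ln(1 + 0.000164384) = ln(1.3762); 365t = 0.31934/0.00016437 ≈ 1942.7907.
t ≈ 5.3227 years.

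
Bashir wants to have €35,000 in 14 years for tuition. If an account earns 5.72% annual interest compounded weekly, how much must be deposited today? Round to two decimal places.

Growth factor = (1 + 0.0011)^728 ≈ 2.2263420064.
P = 35,000/2.2263420064 ≈ 15,720.8551.

€15,720.86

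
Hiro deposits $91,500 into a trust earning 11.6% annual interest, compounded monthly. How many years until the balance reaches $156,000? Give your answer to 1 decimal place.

4.6 years

(1 + 0.00966667)^(12t) = 156,000/91,500 = 1.7049.
12t·ln(1 + 0.00966667) = ln(1.7049); 12t = 0.53352/0.00962024 ≈ 55.4577.
t ≈ 4.6215 years.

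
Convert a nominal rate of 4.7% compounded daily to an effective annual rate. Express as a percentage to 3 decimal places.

One year is 365 periods at 0.000128767 each: (1 + 0.000128767)^365 ≈ 1.048119.
EAR = 1.048119 − 1 ≈ 4.81188%.

4.812%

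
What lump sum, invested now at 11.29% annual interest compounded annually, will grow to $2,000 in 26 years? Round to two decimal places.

$123.93

Annual rate = 11.29% = 0.1129; 26 periods.
P = 2,000/(1 + 0.1129)^26 ≈ 2,000/16.13837128 ≈ 123.9282.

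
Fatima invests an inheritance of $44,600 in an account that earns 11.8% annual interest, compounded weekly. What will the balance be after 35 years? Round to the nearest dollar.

Growth factor = (1 + 0.118/52)^1820 ≈ 61.88767914907.
A ≈ 44,600 × 61.88767914907 ≈ 2,760,190.4900.

$2,760,190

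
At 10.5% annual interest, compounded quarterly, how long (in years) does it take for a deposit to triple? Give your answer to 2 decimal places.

10.60 years

(1 + 0.02625)^(4t) = 3.
4t = ln 3 / ln(1 + 0.02625) ≈ 1.0986/0.0259114 ≈ 42.3988.
t ≈ 10.5997.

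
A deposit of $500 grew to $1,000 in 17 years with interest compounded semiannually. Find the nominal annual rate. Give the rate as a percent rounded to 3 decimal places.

4.119%

(1 + r/2)^34 = 1,000/500 = 2.
1 + r/2 = 2^(1/34) ≈ 1.020596, so r/2 ≈ 0.0205959.
r ≈ 2·0.0205959 = 4.11918%.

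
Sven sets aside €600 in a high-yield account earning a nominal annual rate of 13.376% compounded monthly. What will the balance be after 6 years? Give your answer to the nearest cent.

€1,332.82

Periodic rate = 13.376%/12 = 0.0111467; periods = 12·6 = 72.
A = 600·(1 + 0.13376/12)^72 ≈ 600·2.221360907 ≈ 1,332.8165.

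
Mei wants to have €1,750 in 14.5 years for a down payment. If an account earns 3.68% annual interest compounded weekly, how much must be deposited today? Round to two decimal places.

€1,026.55

Growth factor = (1 + 0.0368/52)^754 ≈ 1.704737733.
P = 1,750/1.704737733 ≈ 1,026.5509.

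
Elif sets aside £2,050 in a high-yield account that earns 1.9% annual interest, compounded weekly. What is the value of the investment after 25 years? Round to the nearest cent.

£3,296.14

Growth factor = (1 + 0.019/52)^1300 ≈ 1.607874696.
A ≈ 2,050 × 1.607874696 ≈ 3,296.1431.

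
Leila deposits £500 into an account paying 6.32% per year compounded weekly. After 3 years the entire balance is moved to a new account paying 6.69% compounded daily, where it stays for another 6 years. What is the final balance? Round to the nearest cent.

Phase 1: 500·(1 + 0.0632/52)^156 ≈ 604.3134.
Phase 2: 604.3134·(1 + 0.0669/365)^2190 ≈ 902.7595.

£902.76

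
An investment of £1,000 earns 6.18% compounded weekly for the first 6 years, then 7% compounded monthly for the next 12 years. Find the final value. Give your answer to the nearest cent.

£3,347.25

Phase 1: 1,000·(1 + 0.0618/52)^312 ≈ 1,448.5743.
Phase 2: 1,448.5743·(1 + 0.07/12)^144 ≈ 3,347.2507.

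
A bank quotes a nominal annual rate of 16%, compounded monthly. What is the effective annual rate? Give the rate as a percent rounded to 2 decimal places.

One year is 12 periods at 0.0133333 each: (1 + 0.0133333)^12 ≈ 1.172271.
EAR = 1.172271 − 1 ≈ 17.22708%.

17.23%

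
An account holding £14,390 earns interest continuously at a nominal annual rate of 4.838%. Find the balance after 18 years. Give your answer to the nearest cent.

A = P·e^(rt) = 14,390·e^(0.04838·18) = 14,390·e^0.87084.
e^0.87084 ≈ 2.388916701, so A ≈ 34,376.5113.

£34,376.51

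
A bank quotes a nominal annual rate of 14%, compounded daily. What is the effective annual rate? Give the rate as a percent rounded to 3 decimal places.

15.024%

One year is 365 periods at 0.000383562 each: (1 + 0.000383562)^365 ≈ 1.150243.
EAR = 1.150243 − 1 ≈ 15.02429%.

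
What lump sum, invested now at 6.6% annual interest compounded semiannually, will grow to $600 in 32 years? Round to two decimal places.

$75.12

Periodic rate = 6.6%/2 = 0.033; 64 periods.
P = 600/(1 + 0.033)^64 ≈ 600/7.98767852 ≈ 75.1157.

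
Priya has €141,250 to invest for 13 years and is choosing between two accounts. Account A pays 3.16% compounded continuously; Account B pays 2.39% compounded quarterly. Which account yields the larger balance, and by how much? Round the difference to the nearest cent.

Account A growth factor: e^(0.0316·13) = e^0.4108 ≈ 1.50802372165; balance ≈ 213,008.3507.
Account B growth factor: (1 + 0.005975)^52 ≈ 1.36311901137; balance ≈ 192,540.5604.
Account A is larger by 20,467.7903.

Account A, by €20,467.79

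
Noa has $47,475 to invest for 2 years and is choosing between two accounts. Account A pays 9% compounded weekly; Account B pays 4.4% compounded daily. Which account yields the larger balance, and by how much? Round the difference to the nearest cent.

Account A growth factor: (1 + 0.09/52)^104 ≈ 1.1970311029; balance ≈ 56,829.0516.
Account B growth factor: (1 + 0.044/365)^730 ≈ 1.0919823305; balance ≈ 51,841.8611.
Account A is larger by 4,987.1905.

Account A, by $4,987.19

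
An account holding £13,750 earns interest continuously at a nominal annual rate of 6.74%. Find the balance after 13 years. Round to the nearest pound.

A = P·e^(rt) = 13,750·e^(0.0674·13) = 13,750·e^0.8762.
e^0.8762 ≈ 2.4017556722, so A ≈ 33,024.1405.

£33,024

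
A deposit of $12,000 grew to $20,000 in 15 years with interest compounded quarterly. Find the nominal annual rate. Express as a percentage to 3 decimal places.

(1 + r/4)^60 = 20,000/12,000 = 1.66667.
1 + r/4 = 1.66667^(1/60) ≈ 1.00855, so r/4 ≈ 0.00855011.
r ≈ 4·0.00855011 = 3.42004%.

3.420%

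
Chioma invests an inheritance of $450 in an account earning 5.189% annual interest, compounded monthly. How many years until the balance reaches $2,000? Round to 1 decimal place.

(1 + 0.00432417)^(12t) = 2,000/450 = 4.4444.
12t·ln(1 + 0.00432417) = ln(4.4444); 12t = 1.4917/0.00431484 ≈ 345.7031.
t ≈ 28.8086 years.

28.8 years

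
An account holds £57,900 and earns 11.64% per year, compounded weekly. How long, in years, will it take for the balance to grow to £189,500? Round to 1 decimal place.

We need (1 + 0.00223846)^(52t) = 3.2729, so 52t = ln 3.2729 / ln 1.002238 ≈ 530.2741.
t ≈ 530.2741/52 = 10.1976 years.

10.2 years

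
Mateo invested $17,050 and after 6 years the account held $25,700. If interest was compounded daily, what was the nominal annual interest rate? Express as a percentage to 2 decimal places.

The 2190-period growth factor is 25,700/17,050 = 1.50733.
r/365 = 1.50733^(1/2190) − 1 ≈ 0.000187388, so r ≈ 365·0.000187388 = 6.83965%.

6.84%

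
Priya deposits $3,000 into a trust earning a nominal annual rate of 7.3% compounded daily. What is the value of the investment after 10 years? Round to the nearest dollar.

$6,225

Periodic rate = 7.3%/365 = 0.0002; periods = 365·10 = 3650.
A = 3,000·(1 + 0.0002)^3650 ≈ 3,000·2.074929153 ≈ 6,224.7875.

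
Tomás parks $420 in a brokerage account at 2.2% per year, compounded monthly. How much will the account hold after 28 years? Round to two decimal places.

$777.19

Periodic rate = 2.2%/12 = 0.00183333; periods = 12·28 = 336.
A = 420·(1 + 0.022/12)^336 ≈ 420·1.85046327 ≈ 777.1946.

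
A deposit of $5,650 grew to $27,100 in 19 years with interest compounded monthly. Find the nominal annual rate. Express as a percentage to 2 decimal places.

8.28%

(1 + r/12)^228 = 27,100/5,650 = 4.79646.
1 + r/12 = 4.79646^(1/228) ≈ 1.0069, so r/12 ≈ 0.00690036.
r ≈ 12·0.00690036 = 8.28043%.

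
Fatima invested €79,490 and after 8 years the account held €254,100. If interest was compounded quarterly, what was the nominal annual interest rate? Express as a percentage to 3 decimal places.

14.793%

The 32-period growth factor is 254,100/79,490 = 3.19663.
r/4 = 3.19663^(1/32) − 1 ≈ 0.036983, so r ≈ 4·0.036983 = 14.79319%.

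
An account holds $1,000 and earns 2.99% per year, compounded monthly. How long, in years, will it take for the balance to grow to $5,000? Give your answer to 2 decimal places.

(1 + 0.00249167)^(12t) = 5,000/1,000 = 5.
12t·ln(1 + 0.00249167) = ln(5); 12t = 1.6094/0.00248857 ≈ 646.7326.
t ≈ 53.8944 years.

53.89 years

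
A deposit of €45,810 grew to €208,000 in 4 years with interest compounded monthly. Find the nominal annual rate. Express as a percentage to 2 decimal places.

38.43%

The 48-period growth factor is 208,000/45,810 = 4.54049.
r/12 = 4.54049^(1/48) − 1 ≈ 0.0320236, so r ≈ 12·0.0320236 = 38.42837%.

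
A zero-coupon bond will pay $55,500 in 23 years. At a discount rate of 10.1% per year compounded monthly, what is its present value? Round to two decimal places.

$5,490.97

Periodic rate = 10.1%/12 = 0.00841667; 276 periods.
P = 55,500/(1 + 0.101/12)^276 ≈ 55,500/10.107508381 ≈ 5,490.9675.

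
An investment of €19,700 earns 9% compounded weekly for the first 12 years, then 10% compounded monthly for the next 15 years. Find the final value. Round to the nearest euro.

After 12 years at 9%: 19,700 × 2.94193186242 ≈ 57,956.0577.
Then 15 years at 10%: 57,956.0577 × 4.45391955173 ≈ 258,131.6185.

€258,132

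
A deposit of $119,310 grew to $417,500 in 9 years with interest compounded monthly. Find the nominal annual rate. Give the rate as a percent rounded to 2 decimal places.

14.00%

(1 + r/12)^108 = 417,500/119,310 = 3.49929.
1 + r/12 = 3.49929^(1/108) ≈ 1.011665, so r/12 ≈ 0.0116653.
r ≈ 12·0.0116653 = 13.99834%.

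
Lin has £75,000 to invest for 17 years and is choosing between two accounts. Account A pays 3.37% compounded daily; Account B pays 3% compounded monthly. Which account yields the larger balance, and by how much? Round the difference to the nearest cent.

Account A growth factor: (1 + 0.0337/365)^6205 ≈ 1.77335556995; balance ≈ 133,001.6677.
Account B growth factor: (1 + 0.0025)^204 ≈ 1.66423167507; balance ≈ 124,817.3756.
Account A is larger by 8,184.2921.

Account A, by £8,184.29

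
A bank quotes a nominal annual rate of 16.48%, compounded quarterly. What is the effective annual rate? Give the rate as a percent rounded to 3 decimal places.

17.527%

EAR = (1 + 16.48%/4)^4 − 1 = (1 + 0.0412)^4 − 1.
(1 + 0.0412)^4 ≈ 1.175267, so EAR ≈ 17.52673%.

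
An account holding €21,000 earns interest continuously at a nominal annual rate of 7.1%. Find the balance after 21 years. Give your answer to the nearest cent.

€93,272.23

A = P·e^(rt) = 21,000·e^(0.071·21) = 21,000·e^1.491.
e^1.491 ≈ 4.4415348338, so A ≈ 93,272.2315.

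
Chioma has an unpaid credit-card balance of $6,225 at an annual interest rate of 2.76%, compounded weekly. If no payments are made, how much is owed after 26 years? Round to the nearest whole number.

$12,756

Growth factor = (1 + 0.0276/52)^1352 ≈ 2.0491183498.
A ≈ 6,225 × 2.0491183498 ≈ 12,755.7617.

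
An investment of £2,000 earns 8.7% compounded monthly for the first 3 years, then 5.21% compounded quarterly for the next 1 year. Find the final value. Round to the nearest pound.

£2,732

Phase 1: 2,000·(1 + 0.00725)^36 ≈ 2,594.0117.
Phase 2: 2,594.0117·(1 + 0.013025)^4 ≈ 2,731.8232.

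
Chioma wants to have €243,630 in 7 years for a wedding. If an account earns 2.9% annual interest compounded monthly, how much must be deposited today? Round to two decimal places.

€198,918.58

Growth factor = (1 + 0.029/12)^84 ≈ 1.22477248818.
P = 243,630/1.22477248818 ≈ 198,918.5766.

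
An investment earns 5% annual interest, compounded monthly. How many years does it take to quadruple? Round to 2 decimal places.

(1 + 0.00416667)^(12t) = 4.
12t = ln 4 / ln(1 + 0.00416667) ≈ 1.3863/0.00415801 ≈ 333.4033.
t ≈ 27.7836.

27.78 years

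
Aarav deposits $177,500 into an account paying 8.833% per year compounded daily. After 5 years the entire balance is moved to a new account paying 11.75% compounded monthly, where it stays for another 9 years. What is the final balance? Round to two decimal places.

Phase 1: 177,500·(1 + 0.000242)^1825 ≈ 276,045.9060.
Phase 2: 276,045.9060·(1 + 0.1175/12)^108 ≈ 790,703.7601.

$790,703.76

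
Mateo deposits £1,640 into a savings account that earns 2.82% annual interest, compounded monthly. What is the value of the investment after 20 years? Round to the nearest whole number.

Growth factor = (1 + 0.00235)^240 ≈ 1.7565266.
A ≈ 1,640 × 1.7565266 ≈ 2,880.7036.

£2,881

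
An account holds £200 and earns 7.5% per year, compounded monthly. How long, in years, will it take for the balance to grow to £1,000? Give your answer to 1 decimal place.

We need (1 + 0.00625)^(12t) = 5, so 12t = ln 5 / ln 1.00625 ≈ 258.3139.
t ≈ 258.3139/12 = 21.5262 years.

21.5 years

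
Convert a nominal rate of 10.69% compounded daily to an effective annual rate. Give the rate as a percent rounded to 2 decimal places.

11.28%

One year is 365 periods at 0.000292877 each: (1 + 0.000292877)^365 ≈ 1.112806.
EAR = 1.112806 − 1 ≈ 11.28055%.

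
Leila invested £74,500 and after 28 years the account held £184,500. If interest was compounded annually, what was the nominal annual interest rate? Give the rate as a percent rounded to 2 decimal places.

The 28-period growth factor is 184,500/74,500 = 2.47651.
r = 2.47651^(1/28) − 1 ≈ 0.0329177, i.e. 3.29177%.

3.29%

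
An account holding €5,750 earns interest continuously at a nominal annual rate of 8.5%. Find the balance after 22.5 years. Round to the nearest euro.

A = P·e^(rt) = 5,750·e^(0.085·22.5) = 5,750·e^1.9125.
e^1.9125 ≈ 6.7699926415, so A ≈ 38,927.4577.

€38,927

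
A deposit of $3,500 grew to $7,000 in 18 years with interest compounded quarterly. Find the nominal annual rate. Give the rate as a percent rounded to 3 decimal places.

(1 + r/4)^72 = 7,000/3,500 = 2.
1 + r/4 = 2^(1/72) ≈ 1.009674, so r/4 ≈ 0.00967353.
r ≈ 4·0.00967353 = 3.86941%.

3.869%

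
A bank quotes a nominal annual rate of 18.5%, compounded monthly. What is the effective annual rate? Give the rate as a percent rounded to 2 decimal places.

20.15%

One year is 12 periods at 0.0154167 each: (1 + 0.0154167)^12 ≈ 1.201521.
EAR = 1.201521 − 1 ≈ 20.15212%.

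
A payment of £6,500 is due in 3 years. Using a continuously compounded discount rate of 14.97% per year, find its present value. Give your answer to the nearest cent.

£4,148.31

P = A·e^(−rt) = 6,500·e^(−0.4491).
e^(−0.4491) ≈ 0.6382022753, so P ≈ 4,148.3148.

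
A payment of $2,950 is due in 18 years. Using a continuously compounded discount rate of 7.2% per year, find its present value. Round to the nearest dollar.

$807

P = A·e^(−rt) = 2,950·e^(−1.296).
e^(−1.296) ≈ 0.2736241034, so P ≈ 807.1911.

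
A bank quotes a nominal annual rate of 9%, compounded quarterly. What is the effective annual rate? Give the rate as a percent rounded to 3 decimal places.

9.308%

One year is 4 periods at 0.0225 each: (1 + 0.0225)^4 ≈ 1.093083.
EAR = 1.093083 − 1 ≈ 9.30833%.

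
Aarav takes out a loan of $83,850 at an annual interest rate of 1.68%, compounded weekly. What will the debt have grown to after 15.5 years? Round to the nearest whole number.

Periodic rate = 1.68%/52 = 0.000323077; periods = 52·15.5 = 806.
A = 83,850·(1 + 0.0168/52)^806 ≈ 83,850·1.29739439868 ≈ 108,786.5203.

$108,787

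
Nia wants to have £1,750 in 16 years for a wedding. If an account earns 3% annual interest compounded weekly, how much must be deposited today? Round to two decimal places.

Growth factor = (1 + 0.03/52)^832 ≈ 1.61585074.
P = 1,750/1.61585074 ≈ 1,083.0208.

£1,083.02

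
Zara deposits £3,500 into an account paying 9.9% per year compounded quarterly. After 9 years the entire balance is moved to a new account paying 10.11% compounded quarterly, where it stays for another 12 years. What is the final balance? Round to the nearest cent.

Phase 1: 3,500·(1 + 0.02475)^36 ≈ 8,439.4358.
Phase 2: 8,439.4358·(1 + 0.025275)^48 ≈ 27,967.3341.

£27,967.33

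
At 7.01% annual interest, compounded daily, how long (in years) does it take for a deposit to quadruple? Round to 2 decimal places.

19.78 years

(1 + 0.000192055)^(365t) = 4.
365t = ln 4 / ln(1 + 0.000192055) ≈ 1.3863/0.000192036 ≈ 7218.9163.
t ≈ 19.7779.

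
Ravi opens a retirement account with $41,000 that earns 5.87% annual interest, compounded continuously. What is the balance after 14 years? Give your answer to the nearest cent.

$93,258.21

A = P·e^(rt) = 41,000·e^(0.0587·14) = 41,000·e^0.8218.
e^0.8218 ≈ 2.2745904177, so A ≈ 93,258.2071.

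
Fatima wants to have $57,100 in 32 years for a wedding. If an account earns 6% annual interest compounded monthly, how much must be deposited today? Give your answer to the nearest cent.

$8,411.40

Growth factor = (1 + 0.005)^384 ≈ 6.7884045284.
P = 57,100/6.7884045284 ≈ 8,411.4021.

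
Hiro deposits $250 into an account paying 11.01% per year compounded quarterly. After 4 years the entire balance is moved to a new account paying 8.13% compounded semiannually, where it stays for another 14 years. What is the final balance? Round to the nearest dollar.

Phase 1: 250·(1 + 0.027525)^16 ≈ 386.0276.
Phase 2: 386.0276·(1 + 0.04065)^28 ≈ 1,178.0118.

$1,178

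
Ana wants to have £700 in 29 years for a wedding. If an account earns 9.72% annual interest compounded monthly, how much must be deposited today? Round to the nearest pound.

£42

Growth factor = (1 + 0.0081)^348 ≈ 16.5675363.
P = 700/16.5675363 ≈ 42.2513.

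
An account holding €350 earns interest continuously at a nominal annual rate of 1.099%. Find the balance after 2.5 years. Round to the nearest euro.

€360

A = P·e^(rt) = 350·e^(0.01099·2.5) = 350·e^0.027475.
e^0.027475 ≈ 1.02785592, so A ≈ 359.7496.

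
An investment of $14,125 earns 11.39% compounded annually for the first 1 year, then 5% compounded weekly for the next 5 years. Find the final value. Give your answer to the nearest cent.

$20,200.22

Phase 1: 14,125·(1 + 0.1139)^1 ≈ 15,733.8375.
Phase 2: 15,733.8375·(1 + 0.05/52)^260 ≈ 20,200.2208.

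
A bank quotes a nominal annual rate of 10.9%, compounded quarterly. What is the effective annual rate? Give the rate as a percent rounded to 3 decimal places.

One year is 4 periods at 0.02725 each: (1 + 0.02725)^4 ≈ 1.113537.
EAR = 1.113537 − 1 ≈ 11.35369%.

11.354%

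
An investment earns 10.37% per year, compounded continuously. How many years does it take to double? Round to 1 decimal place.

e^(0.1037t) = 2, so 0.1037t = ln 2 ≈ 0.69315.
t ≈ 0.69315/0.1037 ≈ 6.6842.

6.7 years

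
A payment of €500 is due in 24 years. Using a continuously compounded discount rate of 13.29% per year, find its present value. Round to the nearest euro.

P = A·e^(−rt) = 500·e^(−3.1896).
e^(−3.1896) ≈ 0.041188343, so P ≈ 20.5942.

€21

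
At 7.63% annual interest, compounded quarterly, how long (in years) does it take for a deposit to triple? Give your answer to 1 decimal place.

14.5 years

(1 + 0.019075)^(4t) = 3.
4t = ln 3 / ln(1 + 0.019075) ≈ 1.0986/0.0188954 ≈ 58.1419.
t ≈ 14.5355.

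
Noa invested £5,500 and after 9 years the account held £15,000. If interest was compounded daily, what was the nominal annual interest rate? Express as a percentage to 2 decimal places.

The 3285-period growth factor is 15,000/5,500 = 2.72727.
r/365 = 2.72727^(1/3285) − 1 ≈ 0.000305466, so r ≈ 365·0.000305466 = 11.14950%.

11.15%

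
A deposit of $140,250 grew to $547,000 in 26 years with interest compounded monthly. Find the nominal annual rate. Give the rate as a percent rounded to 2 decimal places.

(1 + r/12)^312 = 547,000/140,250 = 3.90018.
1 + r/12 = 3.90018^(1/312) ≈ 1.004372, so r/12 ≈ 0.00437178.
r ≈ 12·0.00437178 = 5.24614%.

5.25%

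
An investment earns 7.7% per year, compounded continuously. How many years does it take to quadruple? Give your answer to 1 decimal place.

e^(0.077t) = 4, so 0.077t = ln 4 ≈ 1.3863.
t ≈ 1.3863/0.077 ≈ 18.0038.

18.0 years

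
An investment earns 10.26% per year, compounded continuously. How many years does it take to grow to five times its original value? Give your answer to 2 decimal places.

15.69 years

e^(0.1026t) = 5, so 0.1026t = ln 5 ≈ 1.6094.
t ≈ 1.6094/0.1026 ≈ 15.6865.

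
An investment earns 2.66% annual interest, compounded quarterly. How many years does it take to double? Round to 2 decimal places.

26.14 years

(1 + 0.00665)^(4t) = 2.
4t = ln 2 / ln(1 + 0.00665) ≈ 0.69315/0.00662799 ≈ 104.5788.
t ≈ 26.1447.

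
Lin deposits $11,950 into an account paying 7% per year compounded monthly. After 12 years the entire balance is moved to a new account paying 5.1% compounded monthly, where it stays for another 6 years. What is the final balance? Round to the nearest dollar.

$37,474

Phase 1: 11,950·(1 + 0.07/12)^144 ≈ 27,613.1129.
Phase 2: 27,613.1129·(1 + 0.00425)^72 ≈ 37,473.8123.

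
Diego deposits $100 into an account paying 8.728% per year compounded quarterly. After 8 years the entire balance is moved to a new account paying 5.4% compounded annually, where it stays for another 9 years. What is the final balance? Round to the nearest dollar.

After 8 years at 8.728%: 100 × 1.99517394 ≈ 199.5174.
Then 9 years at 5.4%: 199.5174 × 1.60533435 ≈ 320.2921.

$320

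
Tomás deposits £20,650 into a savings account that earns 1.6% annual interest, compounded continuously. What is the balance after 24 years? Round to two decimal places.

£30,317.20

A = P·e^(rt) = 20,650·e^(0.016·24) = 20,650·e^0.384.
e^0.384 ≈ 1.4681454417, so A ≈ 30,317.2034.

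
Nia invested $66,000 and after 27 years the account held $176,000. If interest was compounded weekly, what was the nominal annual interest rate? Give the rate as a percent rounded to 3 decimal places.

The 1404-period growth factor is 176,000/66,000 = 2.66667.
r/52 = 2.66667^(1/1404) − 1 ≈ 0.00069884, so r ≈ 52·0.00069884 = 3.63397%.

3.634%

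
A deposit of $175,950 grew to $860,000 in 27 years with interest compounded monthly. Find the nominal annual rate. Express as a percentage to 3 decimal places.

5.891%

The 324-period growth factor is 860,000/175,950 = 4.88775.
r/12 = 4.88775^(1/324) − 1 ≈ 0.00490933, so r ≈ 12·0.00490933 = 5.89120%.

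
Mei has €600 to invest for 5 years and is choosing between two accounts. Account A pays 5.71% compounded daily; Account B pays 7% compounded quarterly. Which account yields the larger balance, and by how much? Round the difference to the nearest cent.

Account A growth factor: (1 + 0.0571/365)^1825 ≈ 1.33039737; balance ≈ 798.2384.
Account B growth factor: (1 + 0.0175)^20 ≈ 1.4147782; balance ≈ 848.8669.
Account B is larger by 50.6285.

Account B, by €50.63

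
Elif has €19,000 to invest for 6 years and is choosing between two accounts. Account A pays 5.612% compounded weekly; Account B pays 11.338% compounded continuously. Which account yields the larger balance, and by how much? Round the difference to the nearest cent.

A: (1 + 0.05612/52)^312 ≈ 1.4000926757, so 19,000 × 1.4000926757 ≈ 26,601.7608.
B: e^(0.11338·6) = e^0.68028 ≈ 1.9744304954, so 19,000 × 1.9744304954 ≈ 37,514.1794.
Difference ≈ 10,912.4186 in favor of B.

Account B, by €10,912.42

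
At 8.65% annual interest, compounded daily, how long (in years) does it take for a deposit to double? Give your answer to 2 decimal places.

8.01 years

(1 + 0.000236986)^(365t) = 2.
365t = ln 2 / ln(1 + 0.000236986) ≈ 0.69315/0.000236958 ≈ 2925.1873.
t ≈ 8.0142.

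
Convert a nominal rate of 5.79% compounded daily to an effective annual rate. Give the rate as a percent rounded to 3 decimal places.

5.960%

EAR = (1 + 5.79%/365)^365 − 1 = (1 + 0.00015863)^365 − 1.
(1 + 0.00015863)^365 ≈ 1.059604, so EAR ≈ 5.96042%.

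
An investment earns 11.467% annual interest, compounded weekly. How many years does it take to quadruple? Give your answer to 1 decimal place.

12.1 years

(1 + 0.00220519)^(52t) = 4.
52t = ln 4 / ln(1 + 0.00220519) ≈ 1.3863/0.00220276 ≈ 629.3430.
t ≈ 12.1027.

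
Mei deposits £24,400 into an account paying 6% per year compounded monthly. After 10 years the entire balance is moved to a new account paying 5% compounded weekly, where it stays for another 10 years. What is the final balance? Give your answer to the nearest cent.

£73,174.56

Phase 1: 24,400·(1 + 0.005)^120 ≈ 44,393.2803.
Phase 2: 44,393.2803·(1 + 0.05/52)^520 ≈ 73,174.5646.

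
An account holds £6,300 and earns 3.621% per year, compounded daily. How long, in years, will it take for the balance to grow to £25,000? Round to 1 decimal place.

(1 + 0.0000992055)^(365t) = 25,000/6,300 = 3.9683.
365t·ln(1 + 0.0000992055) = ln(3.9683); 365t = 1.3783/9.92006e-05 ≈ 13894.3390.
t ≈ 38.0667 years.

38.1 years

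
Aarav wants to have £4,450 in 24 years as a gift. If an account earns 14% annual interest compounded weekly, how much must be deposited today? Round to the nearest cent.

Growth factor = (1 + 0.14/52)^1248 ≈ 28.6595014.
P = 4,450/28.6595014 ≈ 155.2714.

£155.27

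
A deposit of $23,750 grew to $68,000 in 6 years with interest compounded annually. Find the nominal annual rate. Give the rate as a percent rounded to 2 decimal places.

The 6-period growth factor is 68,000/23,750 = 2.86316.
r = 2.86316^(1/6) − 1 ≈ 0.191629, i.e. 19.16285%.

19.16%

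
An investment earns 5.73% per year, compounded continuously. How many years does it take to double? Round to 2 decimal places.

e^(0.0573t) = 2, so 0.0573t = ln 2 ≈ 0.69315.
t ≈ 0.69315/0.0573 ≈ 12.0968.

12.10 years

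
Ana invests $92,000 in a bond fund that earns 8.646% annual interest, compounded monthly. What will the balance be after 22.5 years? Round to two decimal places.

$639,165.83

Periodic rate = 8.646%/12 = 0.007205; periods = 12·22.5 = 270.
A = 92,000·(1 + 0.007205)^270 ≈ 92,000·6.94745467106 ≈ 639,165.8297.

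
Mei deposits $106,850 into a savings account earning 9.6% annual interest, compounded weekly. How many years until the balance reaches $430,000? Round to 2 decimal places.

14.52 years

We need (1 + 0.00184615)^(52t) = 4.0243, so 52t = ln 4.0243 / ln 1.001846 ≈ 754.8905.
t ≈ 754.8905/52 = 14.5171 years.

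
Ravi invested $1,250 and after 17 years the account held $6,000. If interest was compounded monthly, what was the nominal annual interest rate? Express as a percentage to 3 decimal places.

(1 + r/12)^204 = 6,000/1,250 = 4.8.
1 + r/12 = 4.8^(1/204) ≈ 1.007719, so r/12 ≈ 0.00771893.
r ≈ 12·0.00771893 = 9.26272%.

9.263%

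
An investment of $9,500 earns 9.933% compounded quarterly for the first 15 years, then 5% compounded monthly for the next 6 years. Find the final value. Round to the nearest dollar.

After 15 years at 9.933%: 9,500 × 4.3568576549 ≈ 41,390.1477.
Then 6 years at 5%: 41,390.1477 × 1.3490177442 ≈ 55,836.0437.

$55,836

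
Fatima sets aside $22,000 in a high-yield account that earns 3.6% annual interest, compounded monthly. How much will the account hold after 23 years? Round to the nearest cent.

Periodic rate = 3.6%/12 = 0.003; periods = 12·23 = 276.
A = 22,000·(1 + 0.003)^276 ≈ 22,000·2.2859015054 ≈ 50,289.8331.

$50,289.83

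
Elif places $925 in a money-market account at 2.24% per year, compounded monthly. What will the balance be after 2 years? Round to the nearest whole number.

Growth factor = (1 + 0.0224/12)^24 ≈ 1.045775.
A ≈ 925 × 1.045775 ≈ 967.3419.

$967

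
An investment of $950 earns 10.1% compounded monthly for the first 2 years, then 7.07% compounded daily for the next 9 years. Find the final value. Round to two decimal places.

After 2 years at 10.1%: 950 × 1.222813874 ≈ 1,161.6732.
Then 9 years at 7.07%: 1,161.6732 × 1.889360445 ≈ 2,194.8194.

$2,194.82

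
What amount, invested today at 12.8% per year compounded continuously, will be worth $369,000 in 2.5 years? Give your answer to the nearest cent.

P = A·e^(−rt) = 369,000·e^(−0.32).
e^(−0.32) ≈ 0.726149037074, so P ≈ 267,948.9947.

$267,948.99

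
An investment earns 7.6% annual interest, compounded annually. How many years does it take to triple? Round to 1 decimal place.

15.0 years

(1 + 0.076)^t = 3.
t = ln 3 / ln(1 + 0.076) ≈ 1.0986/0.0732505 ≈ 14.9980.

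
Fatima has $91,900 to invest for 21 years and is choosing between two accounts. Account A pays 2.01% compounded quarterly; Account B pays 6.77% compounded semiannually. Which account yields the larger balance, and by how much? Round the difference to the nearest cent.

Account B, by $231,976.28

A: (1 + 0.005025)^84 ≈ 1.52354980972, so 91,900 × 1.52354980972 ≈ 140,014.2275.
B: (1 + 0.03385)^42 ≈ 4.04777484974, so 91,900 × 4.04777484974 ≈ 371,990.5087.
Difference ≈ 231,976.2812 in favor of B.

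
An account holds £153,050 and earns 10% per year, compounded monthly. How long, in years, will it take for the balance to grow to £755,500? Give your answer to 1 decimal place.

(1 + 0.00833333)^(12t) = 755,500/153,050 = 4.9363.
12t·ln(1 + 0.00833333) = ln(4.9363); 12t = 1.5966/0.0082988 ≈ 192.3910.
t ≈ 16.0326 years.

16.0 years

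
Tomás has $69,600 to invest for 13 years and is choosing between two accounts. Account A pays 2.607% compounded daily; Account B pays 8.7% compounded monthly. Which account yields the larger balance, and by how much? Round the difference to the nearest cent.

A: (1 + 0.02607/365)^4745 ≈ 1.403400047, so 69,600 × 1.403400047 ≈ 97,676.6433.
B: (1 + 0.00725)^156 ≈ 3.08613603386, so 69,600 × 3.08613603386 ≈ 214,795.0680.
Difference ≈ 117,118.4247 in favor of B.

Account B, by $117,118.42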